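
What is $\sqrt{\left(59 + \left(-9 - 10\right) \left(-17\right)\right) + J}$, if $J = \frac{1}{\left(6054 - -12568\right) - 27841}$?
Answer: $\frac{\sqrt{32466155883}}{9219} \approx 19.545$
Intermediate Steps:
$J = - \frac{1}{9219}$ ($J = \frac{1}{\left(6054 + 12568\right) - 27841} = \frac{1}{18622 - 27841} = \frac{1}{-9219} = - \frac{1}{9219} \approx -0.00010847$)
$\sqrt{\left(59 + \left(-9 - 10\right) \left(-17\right)\right) + J} = \sqrt{\left(59 + \left(-9 - 10\right) \left(-17\right)\right) - \frac{1}{9219}} = \sqrt{\left(59 - -323\right) - \frac{1}{9219}} = \sqrt{\left(59 + 323\right) - \frac{1}{9219}} = \sqrt{382 - \frac{1}{9219}} = \sqrt{\frac{3521657}{9219}} = \frac{\sqrt{32466155883}}{9219}$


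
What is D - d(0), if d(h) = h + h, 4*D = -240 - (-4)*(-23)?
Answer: -83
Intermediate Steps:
D = -83 (D = (-240 - (-4)*(-23))/4 = (-240 - 1*92)/4 = (-240 - 92)/4 = (1/4)*(-332) = -83)
d(h) = 2*h
D - d(0) = -83 - 2*0 = -83 - 1*0 = -83 + 0 = -83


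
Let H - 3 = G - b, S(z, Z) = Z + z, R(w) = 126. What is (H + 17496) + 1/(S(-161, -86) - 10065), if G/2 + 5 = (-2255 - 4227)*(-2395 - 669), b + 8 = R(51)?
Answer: 409789258903/10312 ≈ 3.9739e+7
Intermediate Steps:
b = 118 (b = -8 + 126 = 118)
G = 39721686 (G = -10 + 2*((-2255 - 4227)*(-2395 - 669)) = -10 + 2*(-6482*(-3064)) = -10 + 2*19860848 = -10 + 39721696 = 39721686)
H = 39721571 (H = 3 + (39721686 - 1*118) = 3 + (39721686 - 118) = 3 + 39721568 = 39721571)
(H + 17496) + 1/(S(-161, -86) - 10065) = (39721571 + 17496) + 1/((-86 - 161) - 10065) = 39739067 + 1/(-247 - 10065) = 39739067 + 1/(-10312) = 39739067 - 1/10312 = 409789258903/10312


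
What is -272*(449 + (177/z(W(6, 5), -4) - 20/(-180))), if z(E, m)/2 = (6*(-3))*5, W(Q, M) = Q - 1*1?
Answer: -5485084/45 ≈ -1.2189e+5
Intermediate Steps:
W(Q, M) = -1 + Q (W(Q, M) = Q - 1 = -1 + Q)
z(E, m) = -180 (z(E, m) = 2*((6*(-3))*5) = 2*(-18*5) = 2*(-90) = -180)
-272*(449 + (177/z(W(6, 5), -4) - 20/(-180))) = -272*(449 + (177/(-180) - 20/(-180))) = -272*(449 + (177*(-1/180) - 20*(-1/180))) = -272*(449 + (-59/60 + ⅑)) = -272*(449 - 157/180) = -272*80663/180 = -5485084/45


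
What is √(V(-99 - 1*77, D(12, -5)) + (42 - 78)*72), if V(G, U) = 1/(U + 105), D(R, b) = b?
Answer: I*√259199/10 ≈ 50.912*I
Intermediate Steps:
V(G, U) = 1/(105 + U)
√(V(-99 - 1*77, D(12, -5)) + (42 - 78)*72) = √(1/(105 - 5) + (42 - 78)*72) = √(1/100 - 36*72) = √(1/100 - 2592) = √(-259199/100) = I*√259199/10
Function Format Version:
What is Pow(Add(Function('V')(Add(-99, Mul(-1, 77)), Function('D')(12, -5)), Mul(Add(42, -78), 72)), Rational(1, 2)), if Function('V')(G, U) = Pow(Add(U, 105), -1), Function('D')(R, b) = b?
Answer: Mul(Rational(1, 10), I, Pow(259199, Rational(1, 2))) ≈ Mul(50.912, I)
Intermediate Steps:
Function('V')(G, U) = Pow(Add(105, U), -1)
Pow(Add(Function('V')(Add(-99, Mul(-1, 77)), Function('D')(12, -5)), Mul(Add(42, -78), 72)), Rational(1, 2)) = Pow(Add(Pow(Add(105, -5), -1), Mul(Add(42, -78), 72)), Rational(1, 2)) = Pow(Add(Pow(100, -1), Mul(-36, 72)), Rational(1, 2)) = Pow(Add(Rational(1, 100), -2592), Rational(1, 2)) = Pow(Rational(-259199, 100), Rational(1, 2)) = Mul(Rational(1, 10), I, Pow(259199, Rational(1, 2)))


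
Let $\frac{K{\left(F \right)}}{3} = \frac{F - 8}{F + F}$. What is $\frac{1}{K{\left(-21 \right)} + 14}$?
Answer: $\frac{14}{225} \approx 0.062222$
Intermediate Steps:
$K{\left(F \right)} = \frac{3 \left(-8 + F\right)}{2 F}$ ($K{\left(F \right)} = 3 \frac{F - 8}{F + F} = 3 \frac{-8 + F}{2 F} = \frac{3 \left(-8 + F\right)}{2 F}$)
$\frac{1}{K{\left(-21 \right)} + 14} = \frac{1}{\left(\frac{3}{2} - \frac{12}{-21}\right) + 14} = \frac{1}{\left(\frac{3}{2} - - \frac{4}{7}\right) + 14} = \frac{1}{\left(\frac{3}{2} + \frac{4}{7}\right) + 14} = \frac{1}{\frac{29}{14} + 14} = \frac{1}{\frac{225}{14}} = \frac{14}{225}$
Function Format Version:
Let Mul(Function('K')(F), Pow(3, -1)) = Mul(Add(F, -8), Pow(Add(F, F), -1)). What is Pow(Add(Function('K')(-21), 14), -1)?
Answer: Rational(14, 225) ≈ 0.062222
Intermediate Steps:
Function('K')(F) = Mul(Rational(3, 2), Pow(F, -1), Add(-8, F)) (Function('K')(F) = Mul(3, Mul(Add(F, -8), Pow(Add(F, F), -1))) = Mul(3, Mul(Add(-8, F), Pow(Mul(2, F), -1))) = Mul(3, Mul(Add(-8, F), Mul(Rational(1, 2), Pow(F, -1)))) = Mul(3, Mul(Rational(1, 2), Pow(F, -1), Add(-8, F))) = Mul(Rational(3, 2), Pow(F, -1), Add(-8, F)))
Pow(Add(Function('K')(-21), 14), -1) = Pow(Add(Add(Rational(3, 2), Mul(-12, Pow(-21, -1))), 14), -1) = Pow(Add(Add(Rational(3, 2), Mul(-12, Rational(-1, 21))), 14), -1) = Pow(Add(Add(Rational(3, 2), Rational(4, 7)), 14), -1) = Pow(Add(Rational(29, 14), 14), -1) = Pow(Rational(225, 14), -1) = Rational(14, 225)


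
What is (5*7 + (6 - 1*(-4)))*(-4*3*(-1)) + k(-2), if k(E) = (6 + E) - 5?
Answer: 539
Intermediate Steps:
k(E) = 1 + E
(5*7 + (6 - 1*(-4)))*(-4*3*(-1)) + k(-2) = (5*7 + (6 - 1*(-4)))*(-4*3*(-1)) + (1 - 2) = (35 + (6 + 4))*(-12*(-1)) - 1 = (35 + 10)*12 - 1 = 45*12 - 1 = 540 - 1 = 539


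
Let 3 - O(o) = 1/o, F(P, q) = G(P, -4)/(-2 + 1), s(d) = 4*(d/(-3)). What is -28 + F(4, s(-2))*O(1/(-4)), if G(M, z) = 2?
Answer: -42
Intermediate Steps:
s(d) = -4*d/3 (s(d) = 4*(d*(-1/3)) = 4*(-d/3) = -4*d/3)
F(P, q) = -2 (F(P, q) = 2/(-2 + 1) = 2/(-1) = -1*2 = -2)
O(o) = 3 - 1/o
-28 + F(4, s(-2))*O(1/(-4)) = -28 - 2*(3 - 1/(1/(-4))) = -28 - 2*(3 - 1/(-1/4)) = -28 - 2*(3 - 1*(-4)) = -28 - 2*(3 + 4) = -28 - 2*7 = -28 - 14 = -42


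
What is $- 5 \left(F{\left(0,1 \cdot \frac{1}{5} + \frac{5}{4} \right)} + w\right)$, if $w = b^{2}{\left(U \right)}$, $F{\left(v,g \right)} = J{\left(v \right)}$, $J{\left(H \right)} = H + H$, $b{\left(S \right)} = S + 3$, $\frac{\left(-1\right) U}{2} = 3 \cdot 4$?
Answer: $-2205$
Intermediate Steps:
$U = -24$ ($U = - 2 \cdot 3 \cdot 4 = \left(-2\right) 12 = -24$)
$b{\left(S \right)} = 3 + S$
$J{\left(H \right)} = 2 H$
$F{\left(v,g \right)} = 2 v$
$w = 441$ ($w = \left(3 - 24\right)^{2} = \left(-21\right)^{2} = 441$)
$- 5 \left(F{\left(0,1 \cdot \frac{1}{5} + \frac{5}{4} \right)} + w\right) = - 5 \left(2 \cdot 0 + 441\right) = - 5 \left(0 + 441\right) = \left(-5\right) 441 = -2205$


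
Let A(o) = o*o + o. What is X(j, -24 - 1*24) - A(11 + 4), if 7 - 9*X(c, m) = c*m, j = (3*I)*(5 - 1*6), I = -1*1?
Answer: -2009/9 ≈ -223.22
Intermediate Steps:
I = -1
A(o) = o + o² (A(o) = o² + o = o + o²)
j = 3 (j = (3*(-1))*(5 - 1*6) = -3*(5 - 6) = -3*(-1) = 3)
X(c, m) = 7/9 - c*m/9
X(j, -24 - 1*24) - A(11 + 4) = (7/9 - ⅑*3*(-24 - 1*24)) - (11 + 4)*(1 + (11 + 4)) = (7/9 - ⅑*3*(-24 - 24)) - 15*(1 + 15) = (7/9 - ⅑*3*(-48)) - 15*16 = (7/9 + 16) - 1*240 = 151/9 - 240 = -2009/9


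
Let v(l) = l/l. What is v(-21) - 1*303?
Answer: -302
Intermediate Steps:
v(l) = 1
v(-21) - 1*303 = 1 - 1*303 = 1 - 303 = -302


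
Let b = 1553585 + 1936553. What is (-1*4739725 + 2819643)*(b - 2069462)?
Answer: -2727814415432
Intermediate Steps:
b = 3490138
(-1*4739725 + 2819643)*(b - 2069462) = (-1*4739725 + 2819643)*(3490138 - 2069462) = (-4739725 + 2819643)*1420676 = -1920082*1420676 = -2727814415432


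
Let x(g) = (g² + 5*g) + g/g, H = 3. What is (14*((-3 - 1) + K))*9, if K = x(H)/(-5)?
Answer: -1134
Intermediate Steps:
x(g) = 1 + g² + 5*g (x(g) = (g² + 5*g) + 1 = 1 + g² + 5*g)
K = -5 (K = (1 + 3² + 5*3)/(-5) = (1 + 9 + 15)*(-⅕) = 25*(-⅕) = -5)
(14*((-3 - 1) + K))*9 = (14*((-3 - 1) - 5))*9 = (14*(-4 - 5))*9 = (14*(-9))*9 = -126*9 = -1134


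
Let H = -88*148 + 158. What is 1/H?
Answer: -1/12866 ≈ -7.7724e-5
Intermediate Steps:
H = -12866 (H = -13024 + 158 = -12866)
1/H = 1/(-12866) = -1/12866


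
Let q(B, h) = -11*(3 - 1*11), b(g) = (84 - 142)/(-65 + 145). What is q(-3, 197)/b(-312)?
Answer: -3520/29 ≈ -121.38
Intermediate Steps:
b(g) = -29/40 (b(g) = -58/80 = -58*1/80 = -29/40)
q(B, h) = 88 (q(B, h) = -11*(3 - 11) = -11*(-8) = 88)
q(-3, 197)/b(-312) = 88/(-29/40) = 88*(-40/29) = -3520/29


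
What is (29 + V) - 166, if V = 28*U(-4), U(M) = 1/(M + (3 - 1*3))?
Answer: -144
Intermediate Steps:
U(M) = 1/M (U(M) = 1/(M + (3 - 3)) = 1/(M + 0) = 1/M)
V = -7 (V = 28/(-4) = 28*(-¼) = -7)
(29 + V) - 166 = (29 - 7) - 166 = 22 - 166 = -144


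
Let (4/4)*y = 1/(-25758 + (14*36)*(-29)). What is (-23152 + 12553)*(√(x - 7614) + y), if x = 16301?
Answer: 3533/13458 - 10599*√8687 ≈ -9.8787e+5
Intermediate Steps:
y = -1/40374 (y = 1/(-25758 + (14*36)*(-29)) = 1/(-25758 + 504*(-29)) = 1/(-25758 - 14616) = 1/(-40374) = -1/40374 ≈ -2.4768e-5)
(-23152 + 12553)*(√(x - 7614) + y) = (-23152 + 12553)*(√(16301 - 7614) - 1/40374) = -10599*(√8687 - 1/40374) = -10599*(-1/40374 + √8687) = 3533/13458 - 10599*√8687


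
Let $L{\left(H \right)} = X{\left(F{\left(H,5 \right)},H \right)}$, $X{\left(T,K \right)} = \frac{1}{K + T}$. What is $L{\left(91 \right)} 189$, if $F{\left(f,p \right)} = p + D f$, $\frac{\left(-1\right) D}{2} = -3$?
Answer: $\frac{63}{214} \approx 0.29439$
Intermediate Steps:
$D = 6$ ($D = \left(-2\right) \left(-3\right) = 6$)
$F{\left(f,p \right)} = p + 6 f$
$L{\left(H \right)} = \frac{1}{5 + 7 H}$ ($L{\left(H \right)} = \frac{1}{H + \left(5 + 6 H\right)} = \frac{1}{5 + 7 H}$)
$L{\left(91 \right)} 189 = \frac{1}{5 + 7 \cdot 91} \cdot 189 = \frac{1}{5 + 637} \cdot 189 = \frac{1}{642} \cdot 189 = \frac{63}{214}$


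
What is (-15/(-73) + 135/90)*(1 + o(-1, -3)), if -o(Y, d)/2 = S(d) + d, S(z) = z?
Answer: 3237/146 ≈ 22.171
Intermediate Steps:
o(Y, d) = -4*d (o(Y, d) = -2*(d + d) = -4*d)
(-15/(-73) + 135/90)*(1 + o(-1, -3)) = (-15/(-73) + 135/90)*(1 - 4*(-3)) = (-15*(-1/73) + 135*(1/90))*(1 + 12) = (15/73 + 3/2)*13 = (249/146)*13 = 3237/146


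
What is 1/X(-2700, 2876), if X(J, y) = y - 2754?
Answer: 1/122 ≈ 0.0081967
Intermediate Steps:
X(J, y) = -2754 + y
1/X(-2700, 2876) = 1/(-2754 + 2876) = 1/122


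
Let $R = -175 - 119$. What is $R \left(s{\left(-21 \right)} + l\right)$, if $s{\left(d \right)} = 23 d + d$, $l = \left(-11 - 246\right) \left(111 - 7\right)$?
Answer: $8006208$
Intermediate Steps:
$R = -294$ ($R = -175 - 119 = -294$)
$l = -26728$ ($l = \left(-257\right) 104 = -26728$)
$s{\left(d \right)} = 24 d$
$R \left(s{\left(-21 \right)} + l\right) = - 294 \left(24 \left(-21\right) - 26728\right) = - 294 \left(-504 - 26728\right) = \left(-294\right) \left(-27232\right) = 8006208$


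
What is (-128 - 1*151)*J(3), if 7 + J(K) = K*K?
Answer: -558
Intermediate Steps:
J(K) = -7 + K² (J(K) = -7 + K*K = -7 + K²)
(-128 - 1*151)*J(3) = (-128 - 1*151)*(-7 + 3²) = (-128 - 151)*(-7 + 9) = -279*2 = -558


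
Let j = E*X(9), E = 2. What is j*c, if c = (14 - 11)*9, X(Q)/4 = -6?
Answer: -1296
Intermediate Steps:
X(Q) = -24 (X(Q) = 4*(-6) = -24)
c = 27 (c = 3*9 = 27)
j = -48 (j = 2*(-24) = -48)
j*c = -48*27 = -1296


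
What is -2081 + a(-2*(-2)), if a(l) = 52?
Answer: -2029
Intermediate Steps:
-2081 + a(-2*(-2)) = -2081 + 52 = -2029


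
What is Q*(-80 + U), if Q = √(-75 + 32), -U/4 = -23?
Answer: 12*I*√43 ≈ 78.689*I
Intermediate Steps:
U = 92 (U = -4*(-23) = 92)
Q = I*√43 (Q = √(-43) = I*√43 ≈ 6.5574*I)
Q*(-80 + U) = (I*√43)*(-80 + 92) = (I*√43)*12 = 12*I*√43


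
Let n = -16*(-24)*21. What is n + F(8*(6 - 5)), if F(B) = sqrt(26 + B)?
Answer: 8064 + sqrt(34) ≈ 8069.8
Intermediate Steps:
n = 8064 (n = 384*21 = 8064)
n + F(8*(6 - 5)) = 8064 + sqrt(26 + 8*(6 - 5)) = 8064 + sqrt(26 + 8*1) = 8064 + sqrt(26 + 8) = 8064 + sqrt(34)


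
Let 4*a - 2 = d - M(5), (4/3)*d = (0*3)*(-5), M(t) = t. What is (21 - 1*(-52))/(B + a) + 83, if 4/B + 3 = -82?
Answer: -2327/271 ≈ -8.5867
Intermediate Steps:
B = -4/85 (B = 4/(-3 - 82) = 4/(-85) = 4*(-1/85) = -4/85 ≈ -0.047059)
d = 0 (d = 3*((0*3)*(-5))/4 = 3*(0*(-5))/4 = (¾)*0 = 0)
a = -¾ (a = ½ + (0 - 1*5)/4 = ½ + (0 - 5)/4 = ½ + (¼)*(-5) = ½ - 5/4 = -¾ ≈ -0.75000)
(21 - 1*(-52))/(B + a) + 83 = (21 - 1*(-52))/(-4/85 - ¾) + 83 = (21 + 52)/(-271/340) + 83 = -340/271*73 + 83 = -24820/271 + 83 = -2327/271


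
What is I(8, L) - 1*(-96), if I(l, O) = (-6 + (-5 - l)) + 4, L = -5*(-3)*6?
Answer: 81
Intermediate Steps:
L = 90 (L = 15*6 = 90)
I(l, O) = -7 - l (I(l, O) = (-11 - l) + 4 = -7 - l)
I(8, L) - 1*(-96) = (-7 - 1*8) - 1*(-96) = (-7 - 8) + 96 = -15 + 96 = 81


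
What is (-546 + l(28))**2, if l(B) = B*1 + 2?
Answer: 266256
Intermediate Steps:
l(B) = 2 + B (l(B) = B + 2 = 2 + B)
(-546 + l(28))**2 = (-546 + (2 + 28))**2 = (-546 + 30)**2 = (-516)**2 = 266256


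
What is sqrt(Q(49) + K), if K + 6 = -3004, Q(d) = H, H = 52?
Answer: I*sqrt(2958) ≈ 54.388*I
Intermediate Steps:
Q(d) = 52
K = -3010 (K = -6 - 3004 = -3010)
sqrt(Q(49) + K) = sqrt(52 - 3010) = sqrt(-2958) = I*sqrt(2958)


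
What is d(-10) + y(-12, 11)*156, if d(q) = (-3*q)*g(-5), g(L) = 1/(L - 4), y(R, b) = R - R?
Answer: -10/3 ≈ -3.3333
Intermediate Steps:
y(R, b) = 0
g(L) = 1/(-4 + L)
d(q) = q/3 (d(q) = (-3*q)/(-4 - 5) = -3*q/(-9) = -3*q*(-1/9) = q/3)
d(-10) + y(-12, 11)*156 = (1/3)*(-10) + 0*156 = -10/3 + 0 = -10/3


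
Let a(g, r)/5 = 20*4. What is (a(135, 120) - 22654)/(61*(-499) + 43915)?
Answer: -3709/2246 ≈ -1.6514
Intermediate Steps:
a(g, r) = 400 (a(g, r) = 5*(20*4) = 5*80 = 400)
(a(135, 120) - 22654)/(61*(-499) + 43915) = (400 - 22654)/(61*(-499) + 43915) = -22254/(-30439 + 43915) = -22254/13476 = -22254*1/13476 = -3709/2246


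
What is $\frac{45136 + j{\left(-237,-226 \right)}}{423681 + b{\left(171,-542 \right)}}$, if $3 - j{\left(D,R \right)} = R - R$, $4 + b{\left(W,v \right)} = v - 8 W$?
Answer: $\frac{45139}{421767} \approx 0.10702$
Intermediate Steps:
$b{\left(W,v \right)} = -4 + v - 8 W$ ($b{\left(W,v \right)} = -4 - \left(- v + 8 W\right) = -4 + v - 8 W$)
$j{\left(D,R \right)} = 3$ ($j{\left(D,R \right)} = 3 - \left(R - R\right) = 3 - 0 = 3 + 0 = 3$)
$\frac{45136 + j{\left(-237,-226 \right)}}{423681 + b{\left(171,-542 \right)}} = \frac{45136 + 3}{423681 - 1914} = \frac{45139}{423681 - 1914} = \frac{45139}{421767}$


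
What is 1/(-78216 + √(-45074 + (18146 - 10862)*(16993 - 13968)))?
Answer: -39108/3047876815 - √21989026/6095753630 ≈ -1.3600e-5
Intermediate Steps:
1/(-78216 + √(-45074 + (18146 - 10862)*(16993 - 13968))) = 1/(-78216 + √(-45074 + 7284*3025)) = 1/(-78216 + √(-45074 + 22034100)) = 1/(-78216 + √21989026)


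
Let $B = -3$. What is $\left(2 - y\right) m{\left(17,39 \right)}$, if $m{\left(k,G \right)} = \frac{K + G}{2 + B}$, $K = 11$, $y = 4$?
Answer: $100$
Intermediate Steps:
$m{\left(k,G \right)} = -11 - G$ ($m{\left(k,G \right)} = \frac{11 + G}{2 - 3} = \frac{11 + G}{-1} = \left(11 + G\right) \left(-1\right) = -11 - G$)
$\left(2 - y\right) m{\left(17,39 \right)} = \left(2 - 4\right) \left(-11 - 39\right) = \left(-2\right) \left(-50\right) = 100$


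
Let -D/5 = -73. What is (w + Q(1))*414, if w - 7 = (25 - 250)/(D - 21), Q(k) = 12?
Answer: 1306377/172 ≈ 7595.2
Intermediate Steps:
D = 365 (D = -5*(-73) = 365)
w = 2183/344 (w = 7 + (25 - 250)/(365 - 21) = 7 - 225/344 = 2183/344 ≈ 6.3459)
(w + Q(1))*414 = (2183/344 + 12)*414 = (6311/344)*414 = 1306377/172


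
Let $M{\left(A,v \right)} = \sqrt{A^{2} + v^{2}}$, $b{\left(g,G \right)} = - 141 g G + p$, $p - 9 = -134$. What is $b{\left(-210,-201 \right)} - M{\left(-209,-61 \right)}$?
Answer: $-5951735 - \sqrt{47402} \approx -5.952 \cdot 10^{6}$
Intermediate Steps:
$p = -125$ ($p = 9 - 134 = -125$)
$b{\left(g,G \right)} = -125 - 141 G g$ ($b{\left(g,G \right)} = - 141 g G - 125 = - 141 G g - 125 = -125 - 141 G g$)
$b{\left(-210,-201 \right)} - M{\left(-209,-61 \right)} = \left(-125 - \left(-28341\right) \left(-210\right)\right) - \sqrt{\left(-209\right)^{2} + \left(-61\right)^{2}} = \left(-125 - 5951610\right) - \sqrt{43681 + 3721} = -5951735 - \sqrt{47402}$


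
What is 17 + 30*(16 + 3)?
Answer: 587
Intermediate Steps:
17 + 30*(16 + 3) = 17 + 30*19 = 17 + 570 = 587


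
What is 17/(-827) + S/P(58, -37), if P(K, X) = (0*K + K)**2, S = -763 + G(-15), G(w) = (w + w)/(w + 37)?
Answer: -1895621/7650577 ≈ -0.24777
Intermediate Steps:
G(w) = 2*w/(37 + w) (G(w) = (2*w)/(37 + w) = 2*w/(37 + w))
S = -8408/11 (S = -763 + 2*(-15)/(37 - 15) = -763 + 2*(-15)/22 = -763 + 2*(-15)*(1/22) = -763 - 15/11 = -8408/11 ≈ -764.36)
P(K, X) = K**2 (P(K, X) = (0 + K)**2 = K**2)
17/(-827) + S/P(58, -37) = 17/(-827) - 8408/(11*(58**2)) = 17*(-1/827) - 8408/11/3364 = -17/827 - 8408/11*1/3364 = -17/827 - 2102/9251 = -1895621/7650577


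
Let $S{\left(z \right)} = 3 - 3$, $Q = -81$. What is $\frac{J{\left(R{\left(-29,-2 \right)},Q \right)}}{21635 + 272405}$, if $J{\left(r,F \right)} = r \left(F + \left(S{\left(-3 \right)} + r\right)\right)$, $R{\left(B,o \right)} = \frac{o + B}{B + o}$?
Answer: $- \frac{2}{7351} \approx -0.00027207$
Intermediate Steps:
$S{\left(z \right)} = 0$ ($S{\left(z \right)} = 3 - 3 = 0$)
$R{\left(B,o \right)} = 1$ ($R{\left(B,o \right)} = \frac{B + o}{B + o} = 1$)
$J{\left(r,F \right)} = r \left(F + r\right)$ ($J{\left(r,F \right)} = r \left(F + \left(0 + r\right)\right) = r \left(F + r\right)$)
$\frac{J{\left(R{\left(-29,-2 \right)},Q \right)}}{21635 + 272405} = \frac{1 \left(-81 + 1\right)}{21635 + 272405} = \frac{1 \left(-80\right)}{294040} = \left(-80\right) \frac{1}{294040} = - \frac{2}{7351}$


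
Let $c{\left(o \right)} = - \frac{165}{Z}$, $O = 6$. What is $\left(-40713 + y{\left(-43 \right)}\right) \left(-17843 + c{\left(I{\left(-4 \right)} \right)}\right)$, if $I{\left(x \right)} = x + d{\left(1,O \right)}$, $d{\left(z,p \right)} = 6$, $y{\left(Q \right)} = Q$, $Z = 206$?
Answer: $\frac{74905921094}{103} \approx 7.2724 \cdot 10^{8}$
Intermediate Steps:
$I{\left(x \right)} = 6 + x$ ($I{\left(x \right)} = x + 6 = 6 + x$)
$c{\left(o \right)} = - \frac{165}{206}$
$\left(-40713 + y{\left(-43 \right)}\right) \left(-17843 + c{\left(I{\left(-4 \right)} \right)}\right) = \left(-40713 - 43\right) \left(-17843 - \frac{165}{206}\right) = \left(-40756\right) \left(- \frac{3675823}{206}\right) = \frac{74905921094}{103}$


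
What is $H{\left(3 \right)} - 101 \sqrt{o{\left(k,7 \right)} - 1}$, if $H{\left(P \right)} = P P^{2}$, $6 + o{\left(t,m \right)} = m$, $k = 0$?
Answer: $27$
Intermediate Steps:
$o{\left(t,m \right)} = -6 + m$
$H{\left(P \right)} = P^{3}$
$H{\left(3 \right)} - 101 \sqrt{o{\left(k,7 \right)} - 1} = 3^{3} - 101 \sqrt{\left(-6 + 7\right) - 1} = 27 - 101 \sqrt{1 - 1} = 27 - 101 \sqrt{0} = 27 - 0 = 27 + 0 = 27$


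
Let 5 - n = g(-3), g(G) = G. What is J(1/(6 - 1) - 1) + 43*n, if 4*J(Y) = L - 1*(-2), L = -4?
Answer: 687/2 ≈ 343.50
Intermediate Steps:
n = 8 (n = 5 - 1*(-3) = 5 + 3 = 8)
J(Y) = -½ (J(Y) = (-4 - 1*(-2))/4 = (-4 + 2)/4 = (¼)*(-2) = -½)
J(1/(6 - 1) - 1) + 43*n = -½ + 43*8 = -½ + 344 = 687/2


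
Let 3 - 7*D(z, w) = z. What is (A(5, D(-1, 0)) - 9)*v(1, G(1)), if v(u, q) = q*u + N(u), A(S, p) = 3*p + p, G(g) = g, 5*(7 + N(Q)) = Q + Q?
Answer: 188/5 ≈ 37.600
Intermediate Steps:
N(Q) = -7 + 2*Q/5 (N(Q) = -7 + (Q + Q)/5 = -7 + (2*Q)/5 = -7 + 2*Q/5)
D(z, w) = 3/7 - z/7
A(S, p) = 4*p
v(u, q) = -7 + 2*u/5 + q*u (v(u, q) = q*u + (-7 + 2*u/5) = -7 + 2*u/5 + q*u)
(A(5, D(-1, 0)) - 9)*v(1, G(1)) = (4*(3/7 - 1/7*(-1)) - 9)*(-7 + (2/5)*1 + 1*1) = (4*(3/7 + 1/7) - 9)*(-7 + 2/5 + 1) = (4*(4/7) - 9)*(-28/5) = (16/7 - 9)*(-28/5) = -47/7*(-28/5) = 188/5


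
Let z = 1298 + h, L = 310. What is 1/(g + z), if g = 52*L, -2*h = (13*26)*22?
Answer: 1/13700 ≈ 7.2993e-5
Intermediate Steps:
h = -3718 (h = -13*26*22/2 = -169*22 = -1/2*7436 = -3718)
z = -2420 (z = 1298 - 3718 = -2420)
g = 16120 (g = 52*310 = 16120)
1/(g + z) = 1/(16120 - 2420) = 1/13700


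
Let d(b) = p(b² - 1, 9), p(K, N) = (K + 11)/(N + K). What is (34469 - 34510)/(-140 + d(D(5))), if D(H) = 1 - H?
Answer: 492/1667 ≈ 0.29514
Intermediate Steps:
p(K, N) = (11 + K)/(K + N)
d(b) = (10 + b²)/(8 + b²) (d(b) = (11 + (b² - 1))/((b² - 1) + 9) = (11 + (-1 + b²))/((-1 + b²) + 9) = (10 + b²)/(8 + b²))
(34469 - 34510)/(-140 + d(D(5))) = (34469 - 34510)/(-140 + (10 + (1 - 1*5)²)/(8 + (1 - 1*5)²)) = -41/(-140 + (10 + (1 - 5)²)/(8 + (1 - 5)²)) = -41/(-140 + (10 + (-4)²)/(8 + (-4)²)) = -41/(-140 + (10 + 16)/(8 + 16)) = -41/(-140 + 26/24) = -41/(-140 + (1/24)*26) = -41/(-140 + 13/12) = -41/(-1667/12) = -41*(-12/1667) = 492/1667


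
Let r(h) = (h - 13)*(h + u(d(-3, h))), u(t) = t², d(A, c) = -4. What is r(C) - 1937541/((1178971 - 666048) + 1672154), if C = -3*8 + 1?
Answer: 182900621/728359 ≈ 251.11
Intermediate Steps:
C = -23 (C = -24 + 1 = -23)
r(h) = (-13 + h)*(16 + h) (r(h) = (h - 13)*(h + (-4)²) = (-13 + h)*(h + 16) = (-13 + h)*(16 + h))
r(C) - 1937541/((1178971 - 666048) + 1672154) = (-208 + (-23)² + 3*(-23)) - 1937541/((1178971 - 666048) + 1672154) = (-208 + 529 - 69) - 1937541/(512923 + 1672154) = 252 - 1937541/2185077 = 252 - 1*645847/728359 = 252 - 645847/728359 = 182900621/728359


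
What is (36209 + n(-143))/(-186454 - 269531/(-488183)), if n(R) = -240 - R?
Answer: -17629264496/91023403551 ≈ -0.19368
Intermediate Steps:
(36209 + n(-143))/(-186454 - 269531/(-488183)) = (36209 + (-240 - 1*(-143)))/(-186454 - 269531/(-488183)) = (36209 + (-240 + 143))/(-186454 - 269531*(-1/488183)) = (36209 - 97)/(-186454 + 269531/488183) = 36112/(-91023403551/488183) = 36112*(-488183/91023403551) = -17629264496/91023403551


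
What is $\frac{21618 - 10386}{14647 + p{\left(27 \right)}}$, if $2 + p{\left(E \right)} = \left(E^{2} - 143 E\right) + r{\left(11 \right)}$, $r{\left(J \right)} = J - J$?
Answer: $\frac{11232}{11513} \approx 0.97559$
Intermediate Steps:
$r{\left(J \right)} = 0$
$p{\left(E \right)} = -2 + E^{2} - 143 E$ ($p{\left(E \right)} = -2 + \left(\left(E^{2} - 143 E\right) + 0\right) = -2 + \left(E^{2} - 143 E\right) = -2 + E^{2} - 143 E$)
$\frac{21618 - 10386}{14647 + p{\left(27 \right)}} = \frac{21618 - 10386}{14647 - \left(3863 - 729\right)} = \frac{11232}{14647 - 3134} = \frac{11232}{11513}$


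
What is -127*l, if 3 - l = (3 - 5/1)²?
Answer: 127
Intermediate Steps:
l = -1 (l = 3 - (3 - 5/1)² = 3 - (3 - 5*1)² = 3 - (3 - 5)² = 3 - 1*(-2)² = 3 - 1*4 = 3 - 4 = -1)
-127*l = -127*(-1) = 127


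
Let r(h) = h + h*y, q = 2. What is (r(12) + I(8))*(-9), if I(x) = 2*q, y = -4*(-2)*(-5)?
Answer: 4176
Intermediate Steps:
y = -40 (y = 8*(-5) = -40)
I(x) = 4 (I(x) = 2*2 = 4)
r(h) = -39*h (r(h) = h + h*(-40) = h - 40*h = -39*h)
(r(12) + I(8))*(-9) = (-39*12 + 4)*(-9) = (-468 + 4)*(-9) = -464*(-9) = 4176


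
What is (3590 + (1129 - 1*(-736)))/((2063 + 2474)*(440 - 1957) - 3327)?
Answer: -5455/6885956 ≈ -0.00079219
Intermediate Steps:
(3590 + (1129 - 1*(-736)))/((2063 + 2474)*(440 - 1957) - 3327) = (3590 + (1129 + 736))/(4537*(-1517) - 3327) = (3590 + 1865)/(-6882629 - 3327) = 5455/(-6885956) = 5455*(-1/6885956) = -5455/6885956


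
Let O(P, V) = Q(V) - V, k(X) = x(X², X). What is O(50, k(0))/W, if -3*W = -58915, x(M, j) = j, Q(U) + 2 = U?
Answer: -6/58915 ≈ -0.00010184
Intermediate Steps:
Q(U) = -2 + U
k(X) = X
O(P, V) = -2 (O(P, V) = (-2 + V) - V = -2)
W = 58915/3 (W = -⅓*(-58915) = 58915/3 ≈ 19638.)
O(50, k(0))/W = -2/58915/3 = -2*3/58915 = -6/58915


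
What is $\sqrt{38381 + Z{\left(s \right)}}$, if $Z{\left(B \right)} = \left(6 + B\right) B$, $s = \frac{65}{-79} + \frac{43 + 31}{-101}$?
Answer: $\frac{14 \sqrt{12464616218}}{7979} \approx 195.89$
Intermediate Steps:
$s = - \frac{12411}{7979}$ ($s = 65 \left(- \frac{1}{79}\right) + 74 \left(- \frac{1}{101}\right) = - \frac{65}{79} - \frac{74}{101} = - \frac{12411}{7979} \approx -1.5555$)
$Z{\left(B \right)} = B \left(6 + B\right)$
$\sqrt{38381 + Z{\left(s \right)}} = \sqrt{38381 - \frac{12411 \left(6 - \frac{12411}{7979}\right)}{7979}} = \sqrt{38381 - \frac{440131293}{63664441}} = \sqrt{\frac{2443064778728}{63664441}} = \frac{14 \sqrt{12464616218}}{7979}$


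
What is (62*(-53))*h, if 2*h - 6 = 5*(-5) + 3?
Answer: 26288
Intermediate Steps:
h = -8 (h = 3 + (5*(-5) + 3)/2 = 3 + (-25 + 3)/2 = 3 + (1/2)*(-22) = 3 - 11 = -8)
(62*(-53))*h = (62*(-53))*(-8) = -3286*(-8) = 26288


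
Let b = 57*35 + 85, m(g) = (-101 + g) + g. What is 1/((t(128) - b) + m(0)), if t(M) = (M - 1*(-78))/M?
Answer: -64/139481 ≈ -0.00045884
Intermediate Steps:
m(g) = -101 + 2*g
b = 2080 (b = 1995 + 85 = 2080)
t(M) = (78 + M)/M (t(M) = (M + 78)/M = (78 + M)/M)
1/((t(128) - b) + m(0)) = 1/(((78 + 128)/128 - 1*2080) + (-101 + 2*0)) = 1/(((1/128)*206 - 2080) + (-101 + 0)) = 1/((103/64 - 2080) - 101) = 1/(-133017/64 - 101) = 1/(-139481/64) = -64/139481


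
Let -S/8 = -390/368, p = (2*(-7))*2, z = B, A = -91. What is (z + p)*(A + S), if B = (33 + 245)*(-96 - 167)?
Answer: 138823516/23 ≈ 6.0358e+6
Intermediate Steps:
B = -73114 (B = 278*(-263) = -73114)
z = -73114
p = -28 (p = -14*2 = -28)
S = 195/23 (S = -(-3120)/368 = -8*(-195/184) = 195/23 ≈ 8.4783)
(z + p)*(A + S) = (-73114 - 28)*(-91 + 195/23) = -73142*(-1898/23) = 138823516/23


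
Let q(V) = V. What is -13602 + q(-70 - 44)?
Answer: -13716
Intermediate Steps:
-13602 + q(-70 - 44) = -13602 + (-70 - 44) = -13602 - 114 = -13716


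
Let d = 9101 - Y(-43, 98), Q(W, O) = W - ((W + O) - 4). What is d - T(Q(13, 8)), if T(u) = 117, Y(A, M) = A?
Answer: 9027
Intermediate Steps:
Q(W, O) = 4 - O (Q(W, O) = W - ((O + W) - 4) = W - (-4 + O + W) = W + (4 - O - W) = 4 - O)
d = 9144 (d = 9101 - 1*(-43) = 9101 + 43 = 9144)
d - T(Q(13, 8)) = 9144 - 1*117 = 9144 - 117 = 9027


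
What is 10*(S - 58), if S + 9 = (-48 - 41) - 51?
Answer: -2070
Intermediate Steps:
S = -149 (S = -9 + ((-48 - 41) - 51) = -9 + (-89 - 51) = -9 - 140 = -149)
10*(S - 58) = 10*(-149 - 58) = 10*(-207) = -2070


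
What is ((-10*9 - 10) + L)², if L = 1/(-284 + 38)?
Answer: 605209201/60516 ≈ 10001.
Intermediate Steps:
L = -1/246 (L = 1/(-246) = -1/246 ≈ -0.0040650)
((-10*9 - 10) + L)² = ((-10*9 - 10) - 1/246)² = ((-90 - 10) - 1/246)² = (-100 - 1/246)² = (-24601/246)² = 605209201/60516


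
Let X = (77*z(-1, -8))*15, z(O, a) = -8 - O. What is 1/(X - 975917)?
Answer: -1/984002 ≈ -1.0163e-6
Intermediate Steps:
X = -8085 (X = (77*(-8 - 1*(-1)))*15 = (77*(-8 + 1))*15 = (77*(-7))*15 = -539*15 = -8085)
1/(X - 975917) = 1/(-8085 - 975917) = 1/(-984002) = -1/984002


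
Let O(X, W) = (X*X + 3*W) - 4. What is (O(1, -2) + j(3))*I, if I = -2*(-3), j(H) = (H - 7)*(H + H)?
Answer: -198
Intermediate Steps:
j(H) = 2*H*(-7 + H) (j(H) = (-7 + H)*(2*H) = 2*H*(-7 + H))
O(X, W) = -4 + X² + 3*W (O(X, W) = (X² + 3*W) - 4 = -4 + X² + 3*W)
I = 6
(O(1, -2) + j(3))*I = ((-4 + 1² + 3*(-2)) + 2*3*(-7 + 3))*6 = ((-4 + 1 - 6) + 2*3*(-4))*6 = (-9 - 24)*6 = -33*6 = -198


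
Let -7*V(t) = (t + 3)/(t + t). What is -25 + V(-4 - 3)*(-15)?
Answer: -1195/49 ≈ -24.388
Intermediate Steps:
V(t) = -(3 + t)/(14*t) (V(t) = -(t + 3)/(7*(t + t)) = -(3 + t)/(7*(2*t)) = -(3 + t)*1/(2*t)/7 = -(3 + t)/(14*t))
-25 + V(-4 - 3)*(-15) = -25 + ((-3 - (-4 - 3))/(14*(-4 - 3)))*(-15) = -25 + ((1/14)*(-3 - 1*(-7))/(-7))*(-15) = -25 + ((1/14)*(-⅐)*(-3 + 7))*(-15) = -25 + ((1/14)*(-⅐)*4)*(-15) = -25 - 2/49*(-15) = -25 + 30/49 = -1195/49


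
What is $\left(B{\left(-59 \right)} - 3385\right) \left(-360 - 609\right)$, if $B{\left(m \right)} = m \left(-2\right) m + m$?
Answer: $10083414$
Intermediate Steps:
$B{\left(m \right)} = m - 2 m^{2}$ ($B{\left(m \right)} = - 2 m m + m = - 2 m^{2} + m = m - 2 m^{2}$)
$\left(B{\left(-59 \right)} - 3385\right) \left(-360 - 609\right) = \left(- 59 \left(1 - -118\right) - 3385\right) \left(-360 - 609\right) = \left(- 59 \left(1 + 118\right) - 3385\right) \left(-969\right) = \left(\left(-59\right) 119 - 3385\right) \left(-969\right) = \left(-7021 - 3385\right) \left(-969\right) = \left(-10406\right) \left(-969\right) = 10083414$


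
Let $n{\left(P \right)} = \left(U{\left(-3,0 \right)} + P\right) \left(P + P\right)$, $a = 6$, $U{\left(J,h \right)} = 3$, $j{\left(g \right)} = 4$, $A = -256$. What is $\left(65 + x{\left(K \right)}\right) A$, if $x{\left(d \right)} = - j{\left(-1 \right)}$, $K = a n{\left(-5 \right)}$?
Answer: $-15616$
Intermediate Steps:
$n{\left(P \right)} = 2 P \left(3 + P\right)$ ($n{\left(P \right)} = \left(3 + P\right) \left(P + P\right) = \left(3 + P\right) 2 P = 2 P \left(3 + P\right)$)
$K = 120$ ($K = 6 \cdot 2 \left(-5\right) \left(3 - 5\right) = 6 \cdot 2 \left(-5\right) \left(-2\right) = 6 \cdot 20 = 120$)
$x{\left(d \right)} = -4$ ($x{\left(d \right)} = \left(-1\right) 4 = -4$)
$\left(65 + x{\left(K \right)}\right) A = \left(65 - 4\right) \left(-256\right) = 61 \left(-256\right) = -15616$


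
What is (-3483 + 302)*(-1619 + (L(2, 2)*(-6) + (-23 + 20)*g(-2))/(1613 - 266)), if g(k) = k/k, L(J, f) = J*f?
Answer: 2312396140/449 ≈ 5.1501e+6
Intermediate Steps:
g(k) = 1
(-3483 + 302)*(-1619 + (L(2, 2)*(-6) + (-23 + 20)*g(-2))/(1613 - 266)) = (-3483 + 302)*(-1619 + ((2*2)*(-6) + (-23 + 20)*1)/(1613 - 266)) = -3181*(-1619 + (4*(-6) - 3*1)/1347) = -3181*(-1619 + (-24 - 3)*(1/1347)) = -3181*(-1619 - 27*1/1347) = -3181*(-1619 - 9/449) = -3181*(-726940/449) = 2312396140/449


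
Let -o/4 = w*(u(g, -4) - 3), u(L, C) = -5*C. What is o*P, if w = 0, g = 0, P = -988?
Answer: 0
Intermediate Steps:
o = 0 (o = -0*(-5*(-4) - 3) = -0*(20 - 3) = -0*17 = -4*0 = 0)
o*P = 0*(-988) = 0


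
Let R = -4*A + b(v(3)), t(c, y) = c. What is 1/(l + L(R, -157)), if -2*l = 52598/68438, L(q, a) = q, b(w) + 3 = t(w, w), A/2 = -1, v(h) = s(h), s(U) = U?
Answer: 68438/521205 ≈ 0.13131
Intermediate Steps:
v(h) = h
A = -2 (A = 2*(-1) = -2)
b(w) = -3 + w
R = 8 (R = -4*(-2) + (-3 + 3) = 8 + 0 = 8)
l = -26299/68438 ≈ -0.38427
1/(l + L(R, -157)) = 1/(-26299/68438 + 8) = 1/(521205/68438) = 68438/521205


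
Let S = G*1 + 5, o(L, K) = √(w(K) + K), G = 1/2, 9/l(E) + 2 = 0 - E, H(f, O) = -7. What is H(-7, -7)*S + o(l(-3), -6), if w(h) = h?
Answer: -77/2 + 2*I*√3 ≈ -38.5 + 3.4641*I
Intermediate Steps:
l(E) = 9/(-2 - E) (l(E) = 9/(-2 + (0 - E)) = 9/(-2 - E))
G = ½ ≈ 0.50000
o(L, K) = √2*√K (o(L, K) = √(K + K) = √(2*K) = √2*√K)
S = 11/2 (S = (½)*1 + 5 = ½ + 5 = 11/2 ≈ 5.5000)
H(-7, -7)*S + o(l(-3), -6) = -7*11/2 + √2*√(-6) = -77/2 + √2*(I*√6) = -77/2 + 2*I*√3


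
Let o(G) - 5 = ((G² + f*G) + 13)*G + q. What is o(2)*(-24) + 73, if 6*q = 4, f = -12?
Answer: 273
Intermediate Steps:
q = ⅔ (q = (⅙)*4 = ⅔ ≈ 0.66667)
o(G) = 17/3 + G*(13 + G² - 12*G) (o(G) = 5 + (((G² - 12*G) + 13)*G + ⅔) = 5 + ((13 + G² - 12*G)*G + ⅔) = 5 + (G*(13 + G² - 12*G) + ⅔) = 5 + (⅔ + G*(13 + G² - 12*G)) = 17/3 + G*(13 + G² - 12*G))
o(2)*(-24) + 73 = (17/3 + 2³ - 12*2² + 13*2)*(-24) + 73 = (17/3 + 8 - 12*4 + 26)*(-24) + 73 = (17/3 + 8 - 48 + 26)*(-24) + 73 = -25/3*(-24) + 73 = 200 + 73 = 273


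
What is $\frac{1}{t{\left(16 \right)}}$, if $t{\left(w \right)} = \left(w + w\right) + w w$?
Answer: $\frac{1}{288} \approx 0.0034722$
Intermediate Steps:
$t{\left(w \right)} = w^{2} + 2 w$ ($t{\left(w \right)} = 2 w + w^{2} = w^{2} + 2 w$)
$\frac{1}{t{\left(16 \right)}} = \frac{1}{16 \left(2 + 16\right)} = \frac{1}{16 \cdot 18} = \frac{1}{288}$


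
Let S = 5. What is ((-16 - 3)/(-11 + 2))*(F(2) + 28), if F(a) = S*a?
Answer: 722/9 ≈ 80.222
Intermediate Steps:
F(a) = 5*a
((-16 - 3)/(-11 + 2))*(F(2) + 28) = ((-16 - 3)/(-11 + 2))*(5*2 + 28) = (-19/(-9))*(10 + 28) = -19*(-⅑)*38 = (19/9)*38 = 722/9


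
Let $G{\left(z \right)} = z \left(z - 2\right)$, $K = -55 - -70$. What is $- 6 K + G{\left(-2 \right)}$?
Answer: $-82$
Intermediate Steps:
$K = 15$ ($K = -55 + 70 = 15$)
$G{\left(z \right)} = z \left(-2 + z\right)$
$- 6 K + G{\left(-2 \right)} = \left(-6\right) 15 - 2 \left(-2 - 2\right) = -90 - -8 = -90 + 8 = -82$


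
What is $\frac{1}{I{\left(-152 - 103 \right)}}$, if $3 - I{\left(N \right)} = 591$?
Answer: $- \frac{1}{588} \approx -0.0017007$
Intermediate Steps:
$I{\left(N \right)} = -588$ ($I{\left(N \right)} = 3 - 591 = -588$)
$\frac{1}{I{\left(-152 - 103 \right)}} = \frac{1}{-588} = - \frac{1}{588}$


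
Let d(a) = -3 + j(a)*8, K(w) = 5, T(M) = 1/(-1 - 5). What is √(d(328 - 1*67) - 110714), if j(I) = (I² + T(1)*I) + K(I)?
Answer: √433943 ≈ 658.74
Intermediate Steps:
T(M) = -⅙ (T(M) = 1/(-6) = -⅙)
j(I) = 5 + I² - I/6 (j(I) = (I² - I/6) + 5 = 5 + I² - I/6)
d(a) = 37 + 8*a² - 4*a/3 (d(a) = -3 + (5 + a² - a/6)*8 = -3 + (40 + 8*a² - 4*a/3) = 37 + 8*a² - 4*a/3)
√(d(328 - 1*67) - 110714) = √((37 + 8*(328 - 1*67)² - 4*(328 - 1*67)/3) - 110714) = √((37 + 8*(328 - 67)² - 4*(328 - 67)/3) - 110714) = √((37 + 8*261² - 4/3*261) - 110714) = √((37 + 8*68121 - 348) - 110714) = √((37 + 544968 - 348) - 110714) = √(544657 - 110714) = √433943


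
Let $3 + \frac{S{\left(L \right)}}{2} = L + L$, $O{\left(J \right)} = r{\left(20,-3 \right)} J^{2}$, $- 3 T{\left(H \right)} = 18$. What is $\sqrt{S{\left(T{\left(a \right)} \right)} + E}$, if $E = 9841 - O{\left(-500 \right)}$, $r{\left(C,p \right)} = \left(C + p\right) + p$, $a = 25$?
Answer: $i \sqrt{3490189} \approx 1868.2 i$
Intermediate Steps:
$r{\left(C,p \right)} = C + 2 p$
$T{\left(H \right)} = -6$ ($T{\left(H \right)} = \left(- \frac{1}{3}\right) 18 = -6$)
$O{\left(J \right)} = 14 J^{2}$ ($O{\left(J \right)} = \left(20 + 2 \left(-3\right)\right) J^{2} = \left(20 - 6\right) J^{2} = 14 J^{2}$)
$S{\left(L \right)} = -6 + 4 L$ ($S{\left(L \right)} = -6 + 2 \left(L + L\right) = -6 + 2 \cdot 2 L = -6 + 4 L$)
$E = -3490159$ ($E = 9841 - 14 \left(-500\right)^{2} = 9841 - 14 \cdot 250000 = 9841 - 3500000 = -3490159$)
$\sqrt{S{\left(T{\left(a \right)} \right)} + E} = \sqrt{\left(-6 + 4 \left(-6\right)\right) - 3490159} = \sqrt{\left(-6 - 24\right) - 3490159} = \sqrt{-30 - 3490159} = \sqrt{-3490189} = i \sqrt{3490189}$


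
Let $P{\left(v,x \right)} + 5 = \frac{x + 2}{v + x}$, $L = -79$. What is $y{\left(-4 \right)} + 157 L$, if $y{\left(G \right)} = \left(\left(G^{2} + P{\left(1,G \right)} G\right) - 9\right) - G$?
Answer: $- \frac{37124}{3} \approx -12375.0$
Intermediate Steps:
$P{\left(v,x \right)} = -5 + \frac{2 + x}{v + x}$ ($P{\left(v,x \right)} = -5 + \frac{x + 2}{v + x} = -5 + \frac{2 + x}{v + x}$)
$y{\left(G \right)} = -9 + G^{2} - G + \frac{G \left(-3 - 4 G\right)}{1 + G}$ ($y{\left(G \right)} = \left(\left(G^{2} + \frac{2 - 5 - 4 G}{1 + G} G\right) - 9\right) - G = \left(\left(G^{2} + \frac{-3 - 4 G}{1 + G} G\right) - 9\right) - G = \left(\left(G^{2} + \frac{G \left(-3 - 4 G\right)}{1 + G}\right) - 9\right) - G = \left(-9 + G^{2} + \frac{G \left(-3 - 4 G\right)}{1 + G}\right) - G = -9 + G^{2} - G + \frac{G \left(-3 - 4 G\right)}{1 + G}$)
$y{\left(-4 \right)} + 157 L = \frac{-9 + \left(-4\right)^{3} - -52 - 4 \left(-4\right)^{2}}{1 - 4} + 157 \left(-79\right) = \frac{-9 - 64 + 52 - 64}{-3} - 12403 = - \frac{-9 - 64 + 52 - 64}{3} - 12403 = \left(- \frac{1}{3}\right) \left(-85\right) - 12403 = \frac{85}{3} - 12403 = - \frac{37124}{3}$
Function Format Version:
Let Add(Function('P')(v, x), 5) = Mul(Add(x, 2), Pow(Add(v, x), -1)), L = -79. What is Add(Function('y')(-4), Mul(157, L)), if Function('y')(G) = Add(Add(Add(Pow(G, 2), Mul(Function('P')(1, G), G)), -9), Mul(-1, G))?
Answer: Rational(-37124, 3) ≈ -12375.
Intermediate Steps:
Function('P')(v, x) = Add(-5, Mul(Pow(Add(v, x), -1), Add(2, x))) (Function('P')(v, x) = Add(-5, Mul(Add(x, 2), Pow(Add(v, x), -1))) = Add(-5, Mul(Add(2, x), Pow(Add(v, x), -1))) = Add(-5, Mul(Pow(Add(v, x), -1), Add(2, x))))
Function('y')(G) = Add(-9, Pow(G, 2), Mul(-1, G), Mul(G, Pow(Add(1, G), -1), Add(-3, Mul(-4, G)))) (Function('y')(G) = Add(Add(Add(Pow(G, 2), Mul(Mul(Pow(Add(1, G), -1), Add(2, Mul(-5, 1), Mul(-4, G))), G)), -9), Mul(-1, G)) = Add(Add(Add(Pow(G, 2), Mul(Mul(Pow(Add(1, G), -1), Add(2, -5, Mul(-4, G))), G)), -9), Mul(-1, G)) = Add(Add(Add(Pow(G, 2), Mul(Mul(Pow(Add(1, G), -1), Add(-3, Mul(-4, G))), G)), -9), Mul(-1, G)) = Add(Add(Add(Pow(G, 2), Mul(G, Pow(Add(1, G), -1), Add(-3, Mul(-4, G)))), -9), Mul(-1, G)) = Add(Add(-9, Pow(G, 2), Mul(G, Pow(Add(1, G), -1), Add(-3, Mul(-4, G)))), Mul(-1, G)) = Add(-9, Pow(G, 2), Mul(-1, G), Mul(G, Pow(Add(1, G), -1), Add(-3, Mul(-4, G)))))
Add(Function('y')(-4), Mul(157, L)) = Add(Mul(Pow(Add(1, -4), -1), Add(-9, Pow(-4, 3), Mul(-13, -4), Mul(-4, Pow(-4, 2)))), Mul(157, -79)) = Add(Mul(Pow(-3, -1), Add(-9, -64, 52, Mul(-4, 16))), -12403) = Add(Mul(Rational(-1, 3), Add(-9, -64, 52, -64)), -12403) = Add(Mul(Rational(-1, 3), -85), -12403) = Add(Rational(85, 3), -12403) = Rational(-37124, 3)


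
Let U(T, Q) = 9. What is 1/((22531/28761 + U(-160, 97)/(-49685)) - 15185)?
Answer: -1428990285/21698098283839 ≈ -6.5858e-5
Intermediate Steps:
1/((22531/28761 + U(-160, 97)/(-49685)) - 15185) = 1/((22531/28761 + 9/(-49685)) - 15185) = 1/((22531*(1/28761) + 9*(-1/49685)) - 15185) = 1/((22531/28761 - 9/49685) - 15185) = 1/(1119193886/1428990285 - 15185) = 1/(-21698098283839/1428990285) = -1428990285/21698098283839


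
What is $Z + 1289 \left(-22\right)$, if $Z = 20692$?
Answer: $-7666$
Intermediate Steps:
$Z + 1289 \left(-22\right) = 20692 + 1289 \left(-22\right) = 20692 - 28358 = -7666$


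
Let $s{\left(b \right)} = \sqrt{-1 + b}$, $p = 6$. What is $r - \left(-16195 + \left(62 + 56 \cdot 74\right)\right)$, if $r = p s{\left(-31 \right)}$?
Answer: $11989 + 24 i \sqrt{2} \approx 11989.0 + 33.941 i$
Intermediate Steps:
$r = 24 i \sqrt{2}$ ($r = 6 \sqrt{-1 - 31} = 6 \sqrt{-32} = 6 \cdot 4 i \sqrt{2} = 24 i \sqrt{2} \approx 33.941 i$)
$r - \left(-16195 + \left(62 + 56 \cdot 74\right)\right) = 24 i \sqrt{2} - \left(-16195 + \left(62 + 56 \cdot 74\right)\right) = 24 i \sqrt{2} - \left(-16195 + \left(62 + 4144\right)\right) = 24 i \sqrt{2} - \left(-16195 + 4206\right) = 24 i \sqrt{2} - -11989 = 24 i \sqrt{2} + 11989 = 11989 + 24 i \sqrt{2}$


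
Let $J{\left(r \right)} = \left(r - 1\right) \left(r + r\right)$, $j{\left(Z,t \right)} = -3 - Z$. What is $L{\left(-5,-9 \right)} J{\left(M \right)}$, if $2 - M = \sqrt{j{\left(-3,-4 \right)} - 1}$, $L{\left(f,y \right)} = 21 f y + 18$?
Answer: $1926 - 5778 i \approx 1926.0 - 5778.0 i$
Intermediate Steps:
$L{\left(f,y \right)} = 18 + 21 f y$ ($L{\left(f,y \right)} = 21 f y + 18 = 18 + 21 f y$)
$M = 2 - i$ ($M = 2 - \sqrt{\left(-3 - -3\right) - 1} = 2 - \sqrt{\left(-3 + 3\right) - 1} = 2 - \sqrt{0 - 1} = 2 - \sqrt{-1} = 2 - i \approx 2.0 - 1.0 i$)
$J{\left(r \right)} = 2 r \left(-1 + r\right)$ ($J{\left(r \right)} = \left(-1 + r\right) 2 r = 2 r \left(-1 + r\right)$)
$L{\left(-5,-9 \right)} J{\left(M \right)} = \left(18 + 21 \left(-5\right) \left(-9\right)\right) 2 \left(2 - i\right) \left(-1 + \left(2 - i\right)\right) = \left(18 + 945\right) 2 \left(2 - i\right) \left(1 - i\right) = 963 \cdot 2 \left(1 - i\right) \left(2 - i\right) = 1926 \left(1 - i\right) \left(2 - i\right)$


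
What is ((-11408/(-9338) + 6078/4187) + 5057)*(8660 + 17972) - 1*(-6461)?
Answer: 114537073051805/849961 ≈ 1.3476e+8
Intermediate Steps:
((-11408/(-9338) + 6078/4187) + 5057)*(8660 + 17972) - 1*(-6461) = ((-11408*(-1/9338) + 6078*(1/4187)) + 5057)*26632 + 6461 = ((248/203 + 6078/4187) + 5057)*26632 + 6461 = (2272210/849961 + 5057)*26632 + 6461 = (4300524987/849961)*26632 + 6461 = 114531581453784/849961 + 6461 = 114537073051805/849961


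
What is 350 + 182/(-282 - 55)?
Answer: 117768/337 ≈ 349.46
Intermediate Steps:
350 + 182/(-282 - 55) = 350 + 182/(-337) = 350 + 182*(-1/337) = 350 - 182/337 = 117768/337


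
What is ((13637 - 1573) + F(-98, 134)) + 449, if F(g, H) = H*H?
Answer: 30469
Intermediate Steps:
F(g, H) = H**2
((13637 - 1573) + F(-98, 134)) + 449 = ((13637 - 1573) + 134**2) + 449 = (12064 + 17956) + 449 = 30020 + 449 = 30469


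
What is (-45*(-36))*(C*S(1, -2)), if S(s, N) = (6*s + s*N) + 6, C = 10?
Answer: 162000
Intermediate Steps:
S(s, N) = 6 + 6*s + N*s (S(s, N) = (6*s + N*s) + 6 = 6 + 6*s + N*s)
(-45*(-36))*(C*S(1, -2)) = (-45*(-36))*(10*(6 + 6*1 - 2*1)) = 1620*(10*(6 + 6 - 2)) = 1620*(10*10) = 1620*100 = 162000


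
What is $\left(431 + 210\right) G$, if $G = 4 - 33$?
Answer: $-18589$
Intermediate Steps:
$G = -29$ ($G = 4 - 33 = -29$)
$\left(431 + 210\right) G = \left(431 + 210\right) \left(-29\right) = 641 \left(-29\right) = -18589$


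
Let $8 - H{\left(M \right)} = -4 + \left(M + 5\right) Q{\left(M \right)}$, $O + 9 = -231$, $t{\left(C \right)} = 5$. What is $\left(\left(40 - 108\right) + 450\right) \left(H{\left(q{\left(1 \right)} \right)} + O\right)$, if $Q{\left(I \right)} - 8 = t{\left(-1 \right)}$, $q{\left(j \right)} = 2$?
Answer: $-121858$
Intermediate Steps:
$O = -240$ ($O = -9 - 231 = -240$)
$Q{\left(I \right)} = 13$ ($Q{\left(I \right)} = 8 + 5 = 13$)
$H{\left(M \right)} = -53 - 13 M$ ($H{\left(M \right)} = 8 - \left(-4 + \left(M + 5\right) 13\right) = 8 - \left(-4 + \left(5 + M\right) 13\right) = 8 - \left(-4 + \left(65 + 13 M\right)\right) = 8 - \left(61 + 13 M\right) = -53 - 13 M$)
$\left(\left(40 - 108\right) + 450\right) \left(H{\left(q{\left(1 \right)} \right)} + O\right) = \left(\left(40 - 108\right) + 450\right) \left(\left(-53 - 26\right) - 240\right) = \left(-68 + 450\right) \left(\left(-53 - 26\right) - 240\right) = 382 \left(-79 - 240\right) = 382 \left(-319\right) = -121858$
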